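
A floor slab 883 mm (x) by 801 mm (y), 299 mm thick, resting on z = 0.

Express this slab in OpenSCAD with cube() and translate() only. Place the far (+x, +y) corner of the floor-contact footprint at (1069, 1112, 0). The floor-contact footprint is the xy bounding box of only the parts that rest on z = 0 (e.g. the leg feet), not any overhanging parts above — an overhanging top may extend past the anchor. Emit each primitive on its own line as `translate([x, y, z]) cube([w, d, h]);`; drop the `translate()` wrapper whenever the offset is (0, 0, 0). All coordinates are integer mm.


translate([186, 311, 0]) cube([883, 801, 299]);


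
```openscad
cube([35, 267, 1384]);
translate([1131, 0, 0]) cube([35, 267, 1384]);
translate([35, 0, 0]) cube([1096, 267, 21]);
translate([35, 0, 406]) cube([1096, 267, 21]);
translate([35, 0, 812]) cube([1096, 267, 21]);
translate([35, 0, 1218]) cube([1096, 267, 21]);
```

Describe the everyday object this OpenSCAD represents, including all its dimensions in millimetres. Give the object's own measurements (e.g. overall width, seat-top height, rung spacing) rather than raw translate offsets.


An open bookshelf. Two side panels, each 35 mm thick, 267 mm deep and 1384 mm tall, stand 1166 mm apart (outside-to-outside). Between them sit 4 shelves, each 21 mm thick and 267 mm deep, spanning the full gap between the sides. The bottom shelf rests on the floor (its underside at z = 0) and the clear gap between one shelf's top and the next shelf's underside is 385 mm.


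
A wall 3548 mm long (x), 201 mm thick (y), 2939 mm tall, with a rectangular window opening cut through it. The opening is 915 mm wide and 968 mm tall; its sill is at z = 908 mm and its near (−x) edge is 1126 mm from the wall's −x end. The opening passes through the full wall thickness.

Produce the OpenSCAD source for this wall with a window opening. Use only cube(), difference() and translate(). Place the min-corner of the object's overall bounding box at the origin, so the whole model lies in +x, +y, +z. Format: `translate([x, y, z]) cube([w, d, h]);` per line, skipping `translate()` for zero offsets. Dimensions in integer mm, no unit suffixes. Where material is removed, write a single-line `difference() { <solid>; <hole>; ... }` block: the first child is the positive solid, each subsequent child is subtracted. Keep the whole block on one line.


difference() { cube([3548, 201, 2939]); translate([1126, 0, 908]) cube([915, 201, 968]); }


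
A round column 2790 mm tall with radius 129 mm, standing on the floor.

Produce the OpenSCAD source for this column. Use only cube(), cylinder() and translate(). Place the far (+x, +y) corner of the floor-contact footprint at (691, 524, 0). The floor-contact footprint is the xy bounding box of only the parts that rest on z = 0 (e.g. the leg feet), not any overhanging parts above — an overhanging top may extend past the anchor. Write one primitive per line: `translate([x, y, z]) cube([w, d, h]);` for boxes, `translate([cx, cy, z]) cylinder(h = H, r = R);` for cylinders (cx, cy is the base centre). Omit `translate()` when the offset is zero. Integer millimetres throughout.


translate([562, 395, 0]) cylinder(h = 2790, r = 129);


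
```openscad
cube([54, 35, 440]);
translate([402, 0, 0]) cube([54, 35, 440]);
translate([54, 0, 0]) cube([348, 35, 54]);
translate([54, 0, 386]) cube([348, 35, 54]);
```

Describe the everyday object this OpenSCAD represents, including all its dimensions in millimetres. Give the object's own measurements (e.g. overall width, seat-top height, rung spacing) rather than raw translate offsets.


A rectangular picture frame lying in the x–z plane (depth along y). The opening is 348 mm wide (x) by 332 mm tall (z), surrounded by a border 54 mm wide on all four sides. The frame is 35 mm deep and is made of two full-height vertical stiles with two horizontal rails fitted between them.


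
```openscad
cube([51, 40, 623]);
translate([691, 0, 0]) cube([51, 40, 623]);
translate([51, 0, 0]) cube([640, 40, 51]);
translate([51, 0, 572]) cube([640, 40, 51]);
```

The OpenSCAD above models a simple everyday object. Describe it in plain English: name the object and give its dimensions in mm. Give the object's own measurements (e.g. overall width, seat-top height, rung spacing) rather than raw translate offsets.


A rectangular picture frame lying in the x–z plane (depth along y). The opening is 640 mm wide (x) by 521 mm tall (z), surrounded by a border 51 mm wide on all four sides. The frame is 40 mm deep and is made of two full-height vertical stiles with two horizontal rails fitted between them.


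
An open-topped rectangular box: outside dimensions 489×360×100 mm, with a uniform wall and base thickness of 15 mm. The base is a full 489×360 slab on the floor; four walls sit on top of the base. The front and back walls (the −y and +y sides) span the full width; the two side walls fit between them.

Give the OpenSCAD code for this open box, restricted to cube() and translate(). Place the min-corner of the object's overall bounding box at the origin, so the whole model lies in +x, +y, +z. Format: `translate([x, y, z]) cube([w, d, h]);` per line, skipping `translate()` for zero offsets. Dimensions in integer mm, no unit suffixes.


cube([489, 360, 15]);
translate([0, 0, 15]) cube([489, 15, 85]);
translate([0, 345, 15]) cube([489, 15, 85]);
translate([0, 15, 15]) cube([15, 330, 85]);
translate([474, 15, 15]) cube([15, 330, 85]);


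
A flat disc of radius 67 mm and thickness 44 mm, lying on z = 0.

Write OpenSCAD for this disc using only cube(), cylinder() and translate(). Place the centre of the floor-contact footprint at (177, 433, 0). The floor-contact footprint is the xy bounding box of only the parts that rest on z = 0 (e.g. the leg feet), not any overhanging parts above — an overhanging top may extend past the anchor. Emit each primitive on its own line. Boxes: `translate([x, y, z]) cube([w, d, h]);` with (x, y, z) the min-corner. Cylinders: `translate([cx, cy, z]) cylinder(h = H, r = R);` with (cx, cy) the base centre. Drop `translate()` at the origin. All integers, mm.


translate([177, 433, 0]) cylinder(h = 44, r = 67);


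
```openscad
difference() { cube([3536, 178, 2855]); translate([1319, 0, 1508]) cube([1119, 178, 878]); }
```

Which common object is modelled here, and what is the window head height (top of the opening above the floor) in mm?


A wall with a window opening. The window head height is 2386 mm.

A wall with a rectangular opening subtracted — a window. Sill at z = 1508, opening 878 mm tall, so the head is at 1508 + 878 = 2386 mm.


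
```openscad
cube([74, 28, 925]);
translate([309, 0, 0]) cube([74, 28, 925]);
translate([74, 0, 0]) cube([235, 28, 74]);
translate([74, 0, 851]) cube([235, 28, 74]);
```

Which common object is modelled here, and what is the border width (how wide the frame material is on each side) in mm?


A picture frame. The border width is 74 mm.

Four thin pieces enclosing a rectangular opening — a picture frame. The two full-height stiles are 925 mm tall; the top rail sits at z = 851 and is 74 mm tall, so the border above the opening is 925 − 851 = 74 mm, matching the stile x-width.


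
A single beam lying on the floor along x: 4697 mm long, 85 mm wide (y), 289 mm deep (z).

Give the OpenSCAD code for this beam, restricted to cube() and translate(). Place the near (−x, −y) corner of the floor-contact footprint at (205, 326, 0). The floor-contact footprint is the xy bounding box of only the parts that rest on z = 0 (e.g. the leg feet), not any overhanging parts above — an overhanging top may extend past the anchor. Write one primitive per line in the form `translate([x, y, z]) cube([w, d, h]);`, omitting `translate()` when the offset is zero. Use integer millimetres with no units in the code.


translate([205, 326, 0]) cube([4697, 85, 289]);


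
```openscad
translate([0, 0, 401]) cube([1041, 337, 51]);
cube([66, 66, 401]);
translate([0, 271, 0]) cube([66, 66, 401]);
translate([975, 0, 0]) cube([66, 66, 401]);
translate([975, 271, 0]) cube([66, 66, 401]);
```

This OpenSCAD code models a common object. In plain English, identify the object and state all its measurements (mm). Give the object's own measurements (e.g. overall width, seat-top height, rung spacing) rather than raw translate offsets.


A long wooden bench with a 1041 mm (x) × 337 mm (y) seat, 51 mm thick, its top surface 452 mm above the floor. Four 66 mm square legs at the seat corners, flush with the edges, run from z = 0 to the seat underside.


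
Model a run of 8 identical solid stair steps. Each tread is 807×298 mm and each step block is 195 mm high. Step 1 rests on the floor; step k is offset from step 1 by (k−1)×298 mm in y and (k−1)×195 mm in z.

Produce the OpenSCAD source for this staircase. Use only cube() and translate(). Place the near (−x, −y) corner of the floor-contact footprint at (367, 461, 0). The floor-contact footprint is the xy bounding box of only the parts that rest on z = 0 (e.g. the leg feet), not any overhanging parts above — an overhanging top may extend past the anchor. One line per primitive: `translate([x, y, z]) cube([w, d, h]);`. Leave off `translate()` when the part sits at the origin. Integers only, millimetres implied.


translate([367, 461, 0]) cube([807, 298, 195]);
translate([367, 759, 195]) cube([807, 298, 195]);
translate([367, 1057, 390]) cube([807, 298, 195]);
translate([367, 1355, 585]) cube([807, 298, 195]);
translate([367, 1653, 780]) cube([807, 298, 195]);
translate([367, 1951, 975]) cube([807, 298, 195]);
translate([367, 2249, 1170]) cube([807, 298, 195]);
translate([367, 2547, 1365]) cube([807, 298, 195]);


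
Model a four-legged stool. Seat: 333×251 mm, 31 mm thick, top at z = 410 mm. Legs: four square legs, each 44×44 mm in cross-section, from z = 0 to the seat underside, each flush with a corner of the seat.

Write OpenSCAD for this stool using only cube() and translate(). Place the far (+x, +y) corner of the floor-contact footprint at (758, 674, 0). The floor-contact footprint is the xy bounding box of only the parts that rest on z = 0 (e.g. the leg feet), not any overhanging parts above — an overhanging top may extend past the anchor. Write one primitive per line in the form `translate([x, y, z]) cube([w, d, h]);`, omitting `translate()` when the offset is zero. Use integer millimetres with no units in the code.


translate([425, 423, 379]) cube([333, 251, 31]);
translate([425, 423, 0]) cube([44, 44, 379]);
translate([714, 423, 0]) cube([44, 44, 379]);
translate([425, 630, 0]) cube([44, 44, 379]);
translate([714, 630, 0]) cube([44, 44, 379]);


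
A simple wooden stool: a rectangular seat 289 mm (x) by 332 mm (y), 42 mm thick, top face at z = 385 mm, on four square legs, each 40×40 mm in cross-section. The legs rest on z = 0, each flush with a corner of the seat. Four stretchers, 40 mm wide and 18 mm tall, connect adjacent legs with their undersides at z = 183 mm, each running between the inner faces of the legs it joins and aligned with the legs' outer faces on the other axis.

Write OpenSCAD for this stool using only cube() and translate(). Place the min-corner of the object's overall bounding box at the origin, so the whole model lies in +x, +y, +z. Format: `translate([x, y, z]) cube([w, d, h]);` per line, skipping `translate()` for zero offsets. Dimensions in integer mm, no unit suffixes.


translate([0, 0, 343]) cube([289, 332, 42]);
cube([40, 40, 343]);
translate([249, 0, 0]) cube([40, 40, 343]);
translate([0, 292, 0]) cube([40, 40, 343]);
translate([249, 292, 0]) cube([40, 40, 343]);
translate([40, 0, 183]) cube([209, 40, 18]);
translate([40, 292, 183]) cube([209, 40, 18]);
translate([0, 40, 183]) cube([40, 252, 18]);
translate([249, 40, 183]) cube([40, 252, 18]);


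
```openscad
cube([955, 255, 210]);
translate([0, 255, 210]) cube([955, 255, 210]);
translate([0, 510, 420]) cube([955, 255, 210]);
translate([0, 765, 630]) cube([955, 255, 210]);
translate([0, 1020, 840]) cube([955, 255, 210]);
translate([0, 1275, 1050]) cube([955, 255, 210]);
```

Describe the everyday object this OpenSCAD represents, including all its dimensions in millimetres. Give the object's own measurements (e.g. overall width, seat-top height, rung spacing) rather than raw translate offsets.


A straight staircase of 6 solid steps. Each step is 955 mm wide (x), 255 mm deep (y, the going) and 210 mm tall (the rise). The first step rests on the floor; each subsequent step sits one going further in +y and one rise higher in +z, directly behind and above the previous step with no overlap.


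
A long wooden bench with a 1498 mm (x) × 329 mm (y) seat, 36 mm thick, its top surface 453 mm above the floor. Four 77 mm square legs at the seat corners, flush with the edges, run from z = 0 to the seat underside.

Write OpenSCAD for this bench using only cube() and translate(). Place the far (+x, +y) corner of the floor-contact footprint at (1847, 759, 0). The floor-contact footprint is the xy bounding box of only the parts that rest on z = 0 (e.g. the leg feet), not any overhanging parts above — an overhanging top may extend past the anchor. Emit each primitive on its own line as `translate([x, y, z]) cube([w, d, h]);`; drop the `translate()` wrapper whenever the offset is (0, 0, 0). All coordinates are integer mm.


translate([349, 430, 417]) cube([1498, 329, 36]);
translate([349, 430, 0]) cube([77, 77, 417]);
translate([349, 682, 0]) cube([77, 77, 417]);
translate([1770, 430, 0]) cube([77, 77, 417]);
translate([1770, 682, 0]) cube([77, 77, 417]);


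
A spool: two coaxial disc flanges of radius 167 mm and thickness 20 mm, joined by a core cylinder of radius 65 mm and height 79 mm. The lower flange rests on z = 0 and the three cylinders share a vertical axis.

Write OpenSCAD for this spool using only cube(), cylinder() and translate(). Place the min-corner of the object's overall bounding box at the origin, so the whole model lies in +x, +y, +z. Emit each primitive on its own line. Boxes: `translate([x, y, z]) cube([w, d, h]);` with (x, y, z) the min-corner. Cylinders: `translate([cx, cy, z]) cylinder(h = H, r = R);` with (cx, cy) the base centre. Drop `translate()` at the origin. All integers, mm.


translate([167, 167, 0]) cylinder(h = 20, r = 167);
translate([167, 167, 20]) cylinder(h = 79, r = 65);
translate([167, 167, 99]) cylinder(h = 20, r = 167);


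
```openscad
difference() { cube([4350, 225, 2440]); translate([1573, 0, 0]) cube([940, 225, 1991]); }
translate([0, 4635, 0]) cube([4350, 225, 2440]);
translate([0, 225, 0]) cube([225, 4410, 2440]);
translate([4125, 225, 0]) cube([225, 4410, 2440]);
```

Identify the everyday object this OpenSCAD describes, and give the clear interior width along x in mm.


A single room. The interior width is 3900 mm.

Four walls enclosing a rectangle with a door in the front wall — a room. Outside width 4350 minus two 225 mm walls gives 3900 mm.


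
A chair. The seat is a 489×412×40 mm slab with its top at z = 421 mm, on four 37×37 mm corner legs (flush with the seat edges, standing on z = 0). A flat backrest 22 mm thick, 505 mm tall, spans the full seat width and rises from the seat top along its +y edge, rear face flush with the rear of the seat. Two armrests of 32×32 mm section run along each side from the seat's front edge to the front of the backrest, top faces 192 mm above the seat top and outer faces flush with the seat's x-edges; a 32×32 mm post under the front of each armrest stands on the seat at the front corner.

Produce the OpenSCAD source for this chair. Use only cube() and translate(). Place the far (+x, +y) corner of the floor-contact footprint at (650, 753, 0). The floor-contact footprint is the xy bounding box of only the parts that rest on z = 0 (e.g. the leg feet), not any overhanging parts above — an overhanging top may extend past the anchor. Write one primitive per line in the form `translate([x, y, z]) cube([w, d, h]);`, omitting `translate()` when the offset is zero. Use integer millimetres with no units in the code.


translate([161, 341, 381]) cube([489, 412, 40]);
translate([161, 341, 0]) cube([37, 37, 381]);
translate([613, 341, 0]) cube([37, 37, 381]);
translate([161, 716, 0]) cube([37, 37, 381]);
translate([613, 716, 0]) cube([37, 37, 381]);
translate([161, 731, 421]) cube([489, 22, 505]);
translate([161, 341, 581]) cube([32, 390, 32]);
translate([618, 341, 581]) cube([32, 390, 32]);
translate([161, 341, 421]) cube([32, 32, 160]);
translate([618, 341, 421]) cube([32, 32, 160]);


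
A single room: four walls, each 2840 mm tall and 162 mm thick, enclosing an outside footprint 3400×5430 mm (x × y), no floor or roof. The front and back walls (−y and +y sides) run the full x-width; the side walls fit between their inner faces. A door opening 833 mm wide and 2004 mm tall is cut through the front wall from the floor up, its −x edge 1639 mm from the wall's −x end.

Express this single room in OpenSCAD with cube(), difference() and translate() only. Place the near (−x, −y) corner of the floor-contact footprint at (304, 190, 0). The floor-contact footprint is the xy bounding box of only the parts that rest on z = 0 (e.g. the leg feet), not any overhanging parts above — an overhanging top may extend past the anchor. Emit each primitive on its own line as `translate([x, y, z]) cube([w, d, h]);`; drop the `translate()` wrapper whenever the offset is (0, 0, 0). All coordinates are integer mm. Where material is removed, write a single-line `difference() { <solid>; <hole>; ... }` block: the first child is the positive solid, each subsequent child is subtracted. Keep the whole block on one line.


difference() { translate([304, 190, 0]) cube([3400, 162, 2840]); translate([1943, 190, 0]) cube([833, 162, 2004]); }
translate([304, 5458, 0]) cube([3400, 162, 2840]);
translate([304, 352, 0]) cube([162, 5106, 2840]);
translate([3542, 352, 0]) cube([162, 5106, 2840]);


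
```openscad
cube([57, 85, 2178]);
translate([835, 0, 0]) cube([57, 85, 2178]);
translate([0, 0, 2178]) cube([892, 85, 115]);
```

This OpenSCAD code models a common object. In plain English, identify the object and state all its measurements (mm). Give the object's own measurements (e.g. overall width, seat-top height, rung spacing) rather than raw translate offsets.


A door frame. The clear opening is 778 mm wide and 2178 mm high. Two 57 mm wide jambs, 85 mm deep, stand either side of the opening from the floor to the top of the opening. A 115 mm thick head sits across the top of both jambs, spanning the full outside width of the frame.


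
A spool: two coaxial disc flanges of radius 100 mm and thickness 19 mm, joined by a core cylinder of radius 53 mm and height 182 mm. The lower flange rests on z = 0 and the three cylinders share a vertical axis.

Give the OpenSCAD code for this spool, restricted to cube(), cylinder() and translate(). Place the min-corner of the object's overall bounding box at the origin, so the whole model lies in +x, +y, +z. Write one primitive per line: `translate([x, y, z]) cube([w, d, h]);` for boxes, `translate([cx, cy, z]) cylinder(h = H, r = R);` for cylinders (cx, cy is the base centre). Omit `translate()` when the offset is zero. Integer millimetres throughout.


translate([100, 100, 0]) cylinder(h = 19, r = 100);
translate([100, 100, 19]) cylinder(h = 182, r = 53);
translate([100, 100, 201]) cylinder(h = 19, r = 100);


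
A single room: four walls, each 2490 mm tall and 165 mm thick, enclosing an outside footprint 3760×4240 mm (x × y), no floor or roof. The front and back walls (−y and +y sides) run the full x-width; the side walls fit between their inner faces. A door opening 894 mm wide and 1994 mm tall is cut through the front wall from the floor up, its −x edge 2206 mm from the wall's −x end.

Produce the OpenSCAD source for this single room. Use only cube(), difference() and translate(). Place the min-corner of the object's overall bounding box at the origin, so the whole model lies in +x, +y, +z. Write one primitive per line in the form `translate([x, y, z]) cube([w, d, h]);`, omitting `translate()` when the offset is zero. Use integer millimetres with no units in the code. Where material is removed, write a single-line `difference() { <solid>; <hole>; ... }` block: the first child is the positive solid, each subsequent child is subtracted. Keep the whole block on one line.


difference() { cube([3760, 165, 2490]); translate([2206, 0, 0]) cube([894, 165, 1994]); }
translate([0, 4075, 0]) cube([3760, 165, 2490]);
translate([0, 165, 0]) cube([165, 3910, 2490]);
translate([3595, 165, 0]) cube([165, 3910, 2490]);


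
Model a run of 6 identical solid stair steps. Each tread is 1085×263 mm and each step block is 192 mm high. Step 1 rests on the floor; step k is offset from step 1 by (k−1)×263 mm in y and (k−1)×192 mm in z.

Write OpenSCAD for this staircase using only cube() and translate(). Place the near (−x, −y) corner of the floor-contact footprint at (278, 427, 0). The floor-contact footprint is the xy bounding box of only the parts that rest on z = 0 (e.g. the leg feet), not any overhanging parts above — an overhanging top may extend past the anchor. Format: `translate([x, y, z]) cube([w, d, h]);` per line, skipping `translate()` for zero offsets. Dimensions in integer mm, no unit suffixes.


translate([278, 427, 0]) cube([1085, 263, 192]);
translate([278, 690, 192]) cube([1085, 263, 192]);
translate([278, 953, 384]) cube([1085, 263, 192]);
translate([278, 1216, 576]) cube([1085, 263, 192]);
translate([278, 1479, 768]) cube([1085, 263, 192]);
translate([278, 1742, 960]) cube([1085, 263, 192]);


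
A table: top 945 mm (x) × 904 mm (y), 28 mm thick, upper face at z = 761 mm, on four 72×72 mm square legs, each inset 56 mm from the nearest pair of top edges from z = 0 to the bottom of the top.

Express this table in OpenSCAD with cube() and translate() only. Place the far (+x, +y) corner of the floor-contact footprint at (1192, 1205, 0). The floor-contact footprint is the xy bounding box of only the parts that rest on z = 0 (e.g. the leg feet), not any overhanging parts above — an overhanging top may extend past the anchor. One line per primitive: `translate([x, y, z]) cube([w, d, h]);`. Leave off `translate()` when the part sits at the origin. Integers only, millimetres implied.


translate([303, 357, 733]) cube([945, 904, 28]);
translate([359, 413, 0]) cube([72, 72, 733]);
translate([1120, 413, 0]) cube([72, 72, 733]);
translate([359, 1133, 0]) cube([72, 72, 733]);
translate([1120, 1133, 0]) cube([72, 72, 733]);


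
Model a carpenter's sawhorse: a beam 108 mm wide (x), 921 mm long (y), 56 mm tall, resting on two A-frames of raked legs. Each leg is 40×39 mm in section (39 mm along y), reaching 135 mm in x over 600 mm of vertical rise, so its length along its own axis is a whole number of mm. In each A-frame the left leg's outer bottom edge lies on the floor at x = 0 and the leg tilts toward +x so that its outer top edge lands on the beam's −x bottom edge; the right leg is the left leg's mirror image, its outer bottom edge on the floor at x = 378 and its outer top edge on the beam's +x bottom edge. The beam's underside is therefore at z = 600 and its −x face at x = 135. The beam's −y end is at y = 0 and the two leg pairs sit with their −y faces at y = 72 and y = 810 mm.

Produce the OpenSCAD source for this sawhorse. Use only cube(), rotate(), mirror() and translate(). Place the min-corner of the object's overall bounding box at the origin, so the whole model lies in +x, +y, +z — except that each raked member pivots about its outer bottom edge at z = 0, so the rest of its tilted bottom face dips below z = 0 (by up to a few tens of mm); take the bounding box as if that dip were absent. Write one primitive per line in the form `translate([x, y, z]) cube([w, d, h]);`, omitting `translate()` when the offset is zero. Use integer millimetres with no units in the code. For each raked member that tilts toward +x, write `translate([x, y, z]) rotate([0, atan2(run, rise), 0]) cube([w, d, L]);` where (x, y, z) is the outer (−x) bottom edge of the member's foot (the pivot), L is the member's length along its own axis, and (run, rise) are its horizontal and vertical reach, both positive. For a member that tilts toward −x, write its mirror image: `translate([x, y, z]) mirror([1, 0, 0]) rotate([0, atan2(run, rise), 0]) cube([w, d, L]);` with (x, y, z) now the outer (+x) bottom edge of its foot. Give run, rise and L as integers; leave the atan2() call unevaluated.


// leg length = √(135² + 600²) = 615
// right-leg outer foot x = 2·135 + 108 = 378
// beam min-corner = (135, 0, 600)
translate([135, 0, 600]) cube([108, 921, 56]);
translate([0, 72, 0]) rotate([0, atan2(135, 600), 0]) cube([40, 39, 615]);
translate([378, 72, 0]) mirror([1, 0, 0]) rotate([0, atan2(135, 600), 0]) cube([40, 39, 615]);
translate([0, 810, 0]) rotate([0, atan2(135, 600), 0]) cube([40, 39, 615]);
translate([378, 810, 0]) mirror([1, 0, 0]) rotate([0, atan2(135, 600), 0]) cube([40, 39, 615]);


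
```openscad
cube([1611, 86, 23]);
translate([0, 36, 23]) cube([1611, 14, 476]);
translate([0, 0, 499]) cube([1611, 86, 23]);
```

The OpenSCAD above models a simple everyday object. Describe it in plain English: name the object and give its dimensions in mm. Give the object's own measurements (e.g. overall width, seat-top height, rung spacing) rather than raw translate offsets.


An I-beam lying along x, 1611 mm long. Overall section height 522 mm. Two flanges 86 mm wide (y) and 23 mm thick, one on the floor and one at the top; a web 14 mm thick runs between them, centred on the flange width.


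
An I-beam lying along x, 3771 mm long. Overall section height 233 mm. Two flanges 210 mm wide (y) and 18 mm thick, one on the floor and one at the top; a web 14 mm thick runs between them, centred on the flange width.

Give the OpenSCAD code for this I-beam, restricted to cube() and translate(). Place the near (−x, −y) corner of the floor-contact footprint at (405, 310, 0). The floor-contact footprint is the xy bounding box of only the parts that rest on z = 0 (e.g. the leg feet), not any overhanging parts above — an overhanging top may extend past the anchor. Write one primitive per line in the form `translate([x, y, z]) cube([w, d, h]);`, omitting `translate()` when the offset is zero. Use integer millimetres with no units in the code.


translate([405, 310, 0]) cube([3771, 210, 18]);
translate([405, 408, 18]) cube([3771, 14, 197]);
translate([405, 310, 215]) cube([3771, 210, 18]);


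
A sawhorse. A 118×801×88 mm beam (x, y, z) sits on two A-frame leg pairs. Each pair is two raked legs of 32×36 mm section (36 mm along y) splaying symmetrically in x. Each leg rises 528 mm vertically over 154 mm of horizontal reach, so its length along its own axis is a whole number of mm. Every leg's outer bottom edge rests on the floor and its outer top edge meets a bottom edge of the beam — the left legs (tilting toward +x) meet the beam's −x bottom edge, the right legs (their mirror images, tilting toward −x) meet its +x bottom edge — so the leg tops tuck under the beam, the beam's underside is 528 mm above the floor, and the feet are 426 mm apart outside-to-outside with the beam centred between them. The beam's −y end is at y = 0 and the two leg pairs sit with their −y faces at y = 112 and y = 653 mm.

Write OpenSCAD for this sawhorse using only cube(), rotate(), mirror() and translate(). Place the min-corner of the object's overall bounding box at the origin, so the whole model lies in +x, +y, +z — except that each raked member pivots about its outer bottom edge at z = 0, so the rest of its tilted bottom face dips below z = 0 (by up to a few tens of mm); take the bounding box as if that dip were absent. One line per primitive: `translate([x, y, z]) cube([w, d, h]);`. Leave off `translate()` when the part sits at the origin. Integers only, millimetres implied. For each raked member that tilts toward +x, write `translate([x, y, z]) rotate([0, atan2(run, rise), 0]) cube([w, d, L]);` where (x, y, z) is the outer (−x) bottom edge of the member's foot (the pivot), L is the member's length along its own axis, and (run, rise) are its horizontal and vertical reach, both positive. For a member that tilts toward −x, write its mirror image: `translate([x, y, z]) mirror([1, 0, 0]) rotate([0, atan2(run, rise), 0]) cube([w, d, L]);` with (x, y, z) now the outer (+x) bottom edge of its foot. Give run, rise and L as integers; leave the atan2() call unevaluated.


translate([154, 0, 528]) cube([118, 801, 88]);
translate([0, 112, 0]) rotate([0, atan2(154, 528), 0]) cube([32, 36, 550]);
translate([426, 112, 0]) mirror([1, 0, 0]) rotate([0, atan2(154, 528), 0]) cube([32, 36, 550]);
translate([0, 653, 0]) rotate([0, atan2(154, 528), 0]) cube([32, 36, 550]);
translate([426, 653, 0]) mirror([1, 0, 0]) rotate([0, atan2(154, 528), 0]) cube([32, 36, 550]);


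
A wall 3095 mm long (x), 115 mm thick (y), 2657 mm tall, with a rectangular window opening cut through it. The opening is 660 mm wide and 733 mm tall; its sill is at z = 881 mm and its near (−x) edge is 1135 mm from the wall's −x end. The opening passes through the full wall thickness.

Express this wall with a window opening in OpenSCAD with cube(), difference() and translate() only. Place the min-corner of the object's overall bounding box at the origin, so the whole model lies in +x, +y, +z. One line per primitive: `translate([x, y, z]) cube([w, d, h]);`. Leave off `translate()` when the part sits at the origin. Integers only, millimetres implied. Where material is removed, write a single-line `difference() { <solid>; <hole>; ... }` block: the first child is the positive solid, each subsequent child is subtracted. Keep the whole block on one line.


difference() { cube([3095, 115, 2657]); translate([1135, 0, 881]) cube([660, 115, 733]); }


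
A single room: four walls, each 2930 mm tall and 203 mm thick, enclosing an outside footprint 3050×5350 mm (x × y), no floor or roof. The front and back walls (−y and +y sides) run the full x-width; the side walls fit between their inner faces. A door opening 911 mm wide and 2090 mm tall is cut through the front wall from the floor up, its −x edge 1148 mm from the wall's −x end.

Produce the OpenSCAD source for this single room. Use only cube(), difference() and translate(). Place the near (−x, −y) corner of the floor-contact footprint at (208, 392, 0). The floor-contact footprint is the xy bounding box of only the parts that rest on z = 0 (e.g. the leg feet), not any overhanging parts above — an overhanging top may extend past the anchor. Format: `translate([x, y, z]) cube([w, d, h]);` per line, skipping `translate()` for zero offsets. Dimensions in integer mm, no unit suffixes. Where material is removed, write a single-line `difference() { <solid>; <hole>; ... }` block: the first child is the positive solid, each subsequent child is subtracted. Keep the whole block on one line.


difference() { translate([208, 392, 0]) cube([3050, 203, 2930]); translate([1356, 392, 0]) cube([911, 203, 2090]); }
translate([208, 5539, 0]) cube([3050, 203, 2930]);
translate([208, 595, 0]) cube([203, 4944, 2930]);
translate([3055, 595, 0]) cube([203, 4944, 2930]);


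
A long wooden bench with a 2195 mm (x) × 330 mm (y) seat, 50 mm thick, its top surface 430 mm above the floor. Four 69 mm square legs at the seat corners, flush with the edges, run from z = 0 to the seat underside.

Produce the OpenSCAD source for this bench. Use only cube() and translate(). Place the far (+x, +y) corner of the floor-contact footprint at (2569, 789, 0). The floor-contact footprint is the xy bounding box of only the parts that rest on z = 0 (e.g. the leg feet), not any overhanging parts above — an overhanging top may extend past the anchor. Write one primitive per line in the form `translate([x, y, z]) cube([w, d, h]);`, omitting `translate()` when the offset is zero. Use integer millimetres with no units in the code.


translate([374, 459, 380]) cube([2195, 330, 50]);
translate([374, 459, 0]) cube([69, 69, 380]);
translate([374, 720, 0]) cube([69, 69, 380]);
translate([2500, 459, 0]) cube([69, 69, 380]);
translate([2500, 720, 0]) cube([69, 69, 380]);


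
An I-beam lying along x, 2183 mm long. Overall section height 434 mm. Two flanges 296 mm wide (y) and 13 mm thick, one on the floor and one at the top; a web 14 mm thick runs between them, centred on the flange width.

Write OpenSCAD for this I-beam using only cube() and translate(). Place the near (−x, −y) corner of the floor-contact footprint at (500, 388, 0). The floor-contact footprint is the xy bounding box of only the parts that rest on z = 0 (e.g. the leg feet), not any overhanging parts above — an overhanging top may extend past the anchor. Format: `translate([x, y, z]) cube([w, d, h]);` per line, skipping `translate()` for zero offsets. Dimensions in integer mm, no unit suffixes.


translate([500, 388, 0]) cube([2183, 296, 13]);
translate([500, 529, 13]) cube([2183, 14, 408]);
translate([500, 388, 421]) cube([2183, 296, 13]);


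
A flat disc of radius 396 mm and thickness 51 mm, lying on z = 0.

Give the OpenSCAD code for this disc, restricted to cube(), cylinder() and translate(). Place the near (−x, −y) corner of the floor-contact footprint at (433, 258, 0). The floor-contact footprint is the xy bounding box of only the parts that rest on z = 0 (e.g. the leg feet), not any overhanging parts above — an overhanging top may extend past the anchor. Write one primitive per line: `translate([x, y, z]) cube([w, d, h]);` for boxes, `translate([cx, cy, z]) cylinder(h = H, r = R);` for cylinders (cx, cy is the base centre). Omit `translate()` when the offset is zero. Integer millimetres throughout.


translate([829, 654, 0]) cylinder(h = 51, r = 396);


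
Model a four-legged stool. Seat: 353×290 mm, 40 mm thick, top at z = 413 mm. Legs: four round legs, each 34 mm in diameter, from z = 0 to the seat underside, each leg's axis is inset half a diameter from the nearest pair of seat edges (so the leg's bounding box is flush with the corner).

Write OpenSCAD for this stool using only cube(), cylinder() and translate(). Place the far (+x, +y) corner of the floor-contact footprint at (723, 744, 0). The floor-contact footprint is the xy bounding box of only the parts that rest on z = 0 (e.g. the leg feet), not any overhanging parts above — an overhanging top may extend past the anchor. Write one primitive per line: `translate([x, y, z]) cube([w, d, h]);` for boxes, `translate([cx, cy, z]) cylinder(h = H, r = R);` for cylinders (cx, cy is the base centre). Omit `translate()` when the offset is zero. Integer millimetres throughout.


// leg_h = 413 - 40 = 373
translate([370, 454, 373]) cube([353, 290, 40]);
translate([387, 471, 0]) cylinder(h = 373, r = 17);
translate([706, 471, 0]) cylinder(h = 373, r = 17);
translate([387, 727, 0]) cylinder(h = 373, r = 17);
translate([706, 727, 0]) cylinder(h = 373, r = 17);


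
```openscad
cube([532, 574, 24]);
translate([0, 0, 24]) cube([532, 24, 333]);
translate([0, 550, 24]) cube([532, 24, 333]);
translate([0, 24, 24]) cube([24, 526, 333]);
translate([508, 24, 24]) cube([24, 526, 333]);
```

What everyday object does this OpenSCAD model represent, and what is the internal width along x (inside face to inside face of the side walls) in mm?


An open box. The internal width is 484 mm.

A 532×574 base slab with four walls standing on it — an open box. The base is 532 mm wide and the walls are 24 mm thick, so the internal width is 532 − 2 × 24 = 484 mm.


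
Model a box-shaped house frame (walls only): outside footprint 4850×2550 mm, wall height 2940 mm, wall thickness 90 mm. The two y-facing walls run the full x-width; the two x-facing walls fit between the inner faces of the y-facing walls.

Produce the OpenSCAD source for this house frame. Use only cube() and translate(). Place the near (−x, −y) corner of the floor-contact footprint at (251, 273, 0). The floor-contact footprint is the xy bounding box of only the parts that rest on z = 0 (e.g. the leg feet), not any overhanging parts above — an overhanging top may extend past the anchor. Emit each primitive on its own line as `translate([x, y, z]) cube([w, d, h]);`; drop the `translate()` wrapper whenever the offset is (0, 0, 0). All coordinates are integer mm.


translate([251, 273, 0]) cube([4850, 90, 2940]);
translate([251, 2733, 0]) cube([4850, 90, 2940]);
translate([251, 363, 0]) cube([90, 2370, 2940]);
translate([5011, 363, 0]) cube([90, 2370, 2940]);


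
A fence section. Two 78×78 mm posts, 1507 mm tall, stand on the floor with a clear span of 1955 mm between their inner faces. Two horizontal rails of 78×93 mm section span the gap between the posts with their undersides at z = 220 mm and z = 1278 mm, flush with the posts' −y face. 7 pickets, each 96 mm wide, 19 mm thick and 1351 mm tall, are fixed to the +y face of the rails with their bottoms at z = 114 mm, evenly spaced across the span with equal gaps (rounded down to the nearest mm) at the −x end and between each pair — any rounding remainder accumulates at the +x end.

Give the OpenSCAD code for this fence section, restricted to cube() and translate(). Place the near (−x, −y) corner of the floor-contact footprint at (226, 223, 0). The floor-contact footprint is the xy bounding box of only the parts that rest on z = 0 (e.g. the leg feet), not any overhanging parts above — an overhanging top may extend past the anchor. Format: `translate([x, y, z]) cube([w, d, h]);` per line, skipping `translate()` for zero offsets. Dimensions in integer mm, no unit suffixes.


translate([226, 223, 0]) cube([78, 78, 1507]);
translate([2259, 223, 0]) cube([78, 78, 1507]);
translate([304, 223, 220]) cube([1955, 78, 93]);
translate([304, 223, 1278]) cube([1955, 78, 93]);
translate([464, 301, 114]) cube([96, 19, 1351]);
translate([720, 301, 114]) cube([96, 19, 1351]);
translate([976, 301, 114]) cube([96, 19, 1351]);
translate([1232, 301, 114]) cube([96, 19, 1351]);
translate([1488, 301, 114]) cube([96, 19, 1351]);
translate([1744, 301, 114]) cube([96, 19, 1351]);
translate([2000, 301, 114]) cube([96, 19, 1351]);


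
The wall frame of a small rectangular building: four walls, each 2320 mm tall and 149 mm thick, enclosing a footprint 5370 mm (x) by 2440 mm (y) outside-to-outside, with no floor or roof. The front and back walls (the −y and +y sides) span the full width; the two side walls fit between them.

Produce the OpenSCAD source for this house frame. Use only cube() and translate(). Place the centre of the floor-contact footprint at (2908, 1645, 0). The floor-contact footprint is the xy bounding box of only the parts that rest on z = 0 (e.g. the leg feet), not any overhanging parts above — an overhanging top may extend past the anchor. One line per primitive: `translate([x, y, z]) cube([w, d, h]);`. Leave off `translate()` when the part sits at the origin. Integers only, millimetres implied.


translate([223, 425, 0]) cube([5370, 149, 2320]);
translate([223, 2716, 0]) cube([5370, 149, 2320]);
translate([223, 574, 0]) cube([149, 2142, 2320]);
translate([5444, 574, 0]) cube([149, 2142, 2320]);


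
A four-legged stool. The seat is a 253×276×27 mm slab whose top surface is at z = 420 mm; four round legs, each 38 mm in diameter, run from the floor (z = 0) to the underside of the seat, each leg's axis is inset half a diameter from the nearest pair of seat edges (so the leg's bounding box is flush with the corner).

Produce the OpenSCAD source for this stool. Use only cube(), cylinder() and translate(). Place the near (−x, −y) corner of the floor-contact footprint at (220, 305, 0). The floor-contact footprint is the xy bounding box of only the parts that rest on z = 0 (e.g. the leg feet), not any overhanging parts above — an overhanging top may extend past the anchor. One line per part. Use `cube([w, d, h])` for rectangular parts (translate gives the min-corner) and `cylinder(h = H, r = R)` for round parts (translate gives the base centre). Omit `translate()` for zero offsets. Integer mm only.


translate([220, 305, 393]) cube([253, 276, 27]);
translate([239, 324, 0]) cylinder(h = 393, r = 19);
translate([454, 324, 0]) cylinder(h = 393, r = 19);
translate([239, 562, 0]) cylinder(h = 393, r = 19);
translate([454, 562, 0]) cylinder(h = 393, r = 19);
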